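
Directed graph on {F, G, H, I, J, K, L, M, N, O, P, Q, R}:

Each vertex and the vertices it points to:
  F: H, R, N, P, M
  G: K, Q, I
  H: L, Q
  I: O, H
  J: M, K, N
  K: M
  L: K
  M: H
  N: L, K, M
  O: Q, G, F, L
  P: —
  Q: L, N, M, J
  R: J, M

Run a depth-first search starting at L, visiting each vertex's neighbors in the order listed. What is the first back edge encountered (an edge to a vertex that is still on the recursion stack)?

H->L

DFS from L (visiting each vertex's neighbors in the order listed); mark gray on enter, black on exit:
L gray
  K gray
    M gray
      H gray
        H→L: L is gray → back edge
First back edge: H → L.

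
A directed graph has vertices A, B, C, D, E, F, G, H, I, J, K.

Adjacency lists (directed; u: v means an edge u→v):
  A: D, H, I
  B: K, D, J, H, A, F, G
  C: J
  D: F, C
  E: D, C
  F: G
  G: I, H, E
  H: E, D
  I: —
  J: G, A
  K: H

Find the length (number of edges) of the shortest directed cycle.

4

For each vertex v, BFS finds the shortest path from v back to v.
The shortest such closed walk is F → G → E → D → F, length 4.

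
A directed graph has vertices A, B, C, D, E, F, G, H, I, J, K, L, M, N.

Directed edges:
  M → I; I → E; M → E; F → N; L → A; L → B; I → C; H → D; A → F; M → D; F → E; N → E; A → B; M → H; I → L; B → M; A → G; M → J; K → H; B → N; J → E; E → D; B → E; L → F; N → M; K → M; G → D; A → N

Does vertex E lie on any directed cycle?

No

E lies on a cycle iff there is a path from E back to itself.
Exploring from E, it never reaches itself; equivalently, its strongly connected component is a singleton.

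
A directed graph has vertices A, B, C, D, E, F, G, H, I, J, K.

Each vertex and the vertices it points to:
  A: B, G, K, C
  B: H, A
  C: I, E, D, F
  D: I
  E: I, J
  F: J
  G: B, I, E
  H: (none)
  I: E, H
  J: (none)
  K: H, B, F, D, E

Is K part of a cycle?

Yes

K is on a cycle iff K can reach itself via ≥1 edge.
K → B → A → K — yes.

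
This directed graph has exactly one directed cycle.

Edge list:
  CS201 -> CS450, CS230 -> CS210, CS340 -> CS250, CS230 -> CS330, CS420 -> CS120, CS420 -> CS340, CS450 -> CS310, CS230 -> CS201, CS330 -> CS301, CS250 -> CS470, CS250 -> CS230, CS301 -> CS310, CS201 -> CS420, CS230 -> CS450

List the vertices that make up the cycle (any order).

CS201, CS230, CS250, CS340, CS420

DFS with gray/black marking from CS250:
CS250 gray
  CS230 gray
    CS210 gray
    CS210 black
    CS330 gray
      CS301 gray
        CS310 gray
        CS310 black
      CS301 black
    CS330 black
    CS201 gray
      CS450 gray
        CS450→CS310: CS310 black — skip
      CS450 black
      CS420 gray
        CS340 gray
          CS340→CS250: CS250 is gray → back edge
Back edge closes the cycle CS250 → CS230 → CS201 → CS420 → CS340 → CS250; its vertices are {CS201, CS230, CS250, CS340, CS420}.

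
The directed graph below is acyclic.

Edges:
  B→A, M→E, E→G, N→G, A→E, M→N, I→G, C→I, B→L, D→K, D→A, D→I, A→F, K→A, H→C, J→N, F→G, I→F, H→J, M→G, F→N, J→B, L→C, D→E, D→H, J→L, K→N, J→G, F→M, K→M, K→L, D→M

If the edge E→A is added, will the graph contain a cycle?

Adding E→A creates a cycle iff A can already reach E.
Path from A: A → E.
So A → … → E → A is a cycle.

Yes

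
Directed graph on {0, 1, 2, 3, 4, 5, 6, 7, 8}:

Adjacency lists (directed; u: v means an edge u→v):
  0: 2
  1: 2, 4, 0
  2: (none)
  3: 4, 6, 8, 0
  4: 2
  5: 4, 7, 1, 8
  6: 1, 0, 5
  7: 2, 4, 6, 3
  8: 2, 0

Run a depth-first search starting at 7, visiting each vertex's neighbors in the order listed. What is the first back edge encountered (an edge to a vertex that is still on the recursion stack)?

5->7

DFS from 7 (visiting each vertex's neighbors in the order listed); mark gray on enter, black on exit:
7 gray
  2 gray
  2 black
  4 gray
    4→2: 2 black — skip
  4 black
  6 gray
    1 gray
      1→2: 2 black — skip
      1→4: 4 black — skip
      0 gray
        0→2: 2 black — skip
      0 black
    1 black
    6→0: 0 black — skip
    5 gray
      5→4: 4 black — skip
      5→7: 7 is gray → back edge
First back edge: 5 → 7.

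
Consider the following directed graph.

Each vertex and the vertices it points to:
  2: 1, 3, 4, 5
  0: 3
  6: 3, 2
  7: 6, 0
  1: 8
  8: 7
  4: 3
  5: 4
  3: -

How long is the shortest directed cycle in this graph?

5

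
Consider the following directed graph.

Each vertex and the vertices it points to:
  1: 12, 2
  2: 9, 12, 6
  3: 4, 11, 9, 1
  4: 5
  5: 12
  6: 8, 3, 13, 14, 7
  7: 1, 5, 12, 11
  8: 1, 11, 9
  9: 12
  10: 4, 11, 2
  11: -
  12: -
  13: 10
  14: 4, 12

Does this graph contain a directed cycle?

DFS with white/gray/black marking, starting from 1:
1 gray
  12 gray
  12 black
  2 gray
    9 gray
      9→12: 12 black — skip
    9 black
    2→12: 12 black — skip
    6 gray
      8 gray
        8→1: 1 is gray → back edge
Back edge found, so a cycle exists: 1 → 2 → 6 → 8 → 1.

Yes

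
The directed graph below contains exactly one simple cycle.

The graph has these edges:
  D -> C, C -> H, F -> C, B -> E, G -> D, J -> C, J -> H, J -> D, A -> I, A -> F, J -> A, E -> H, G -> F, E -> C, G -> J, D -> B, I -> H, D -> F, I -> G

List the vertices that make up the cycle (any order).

DFS with gray/black marking from G:
G gray
  J gray
    A gray
      F gray
        C gray
          H gray
          H black
        C black
      F black
      I gray
        I→H: H black — skip
        I→G: G is gray → back edge
Back edge closes the cycle G → J → A → I → G; its vertices are {A, G, I, J}.

A, G, I, J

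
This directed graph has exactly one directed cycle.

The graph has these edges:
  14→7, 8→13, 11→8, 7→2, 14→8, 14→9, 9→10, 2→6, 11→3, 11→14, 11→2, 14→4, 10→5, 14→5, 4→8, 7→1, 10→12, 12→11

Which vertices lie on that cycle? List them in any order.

9, 10, 11, 12, 14

DFS with gray/black marking from 11:
11 gray
  3 gray
  3 black
  14 gray
    9 gray
      10 gray
        5 gray
        5 black
        12 gray
          12→11: 11 is gray → back edge
Back edge closes the cycle 11 → 14 → 9 → 10 → 12 → 11; its vertices are {9, 10, 11, 12, 14}.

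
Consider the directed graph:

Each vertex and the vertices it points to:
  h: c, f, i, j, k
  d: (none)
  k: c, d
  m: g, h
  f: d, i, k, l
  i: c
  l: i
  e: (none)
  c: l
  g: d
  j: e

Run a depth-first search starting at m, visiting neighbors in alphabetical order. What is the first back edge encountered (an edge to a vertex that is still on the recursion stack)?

i->c

DFS from m (visiting neighbors in alphabetical order); mark gray on enter, black on exit:
m gray
  g gray
    d gray
    d black
  g black
  h gray
    c gray
      l gray
        i gray
          i→c: c is gray → back edge
First back edge: i → c.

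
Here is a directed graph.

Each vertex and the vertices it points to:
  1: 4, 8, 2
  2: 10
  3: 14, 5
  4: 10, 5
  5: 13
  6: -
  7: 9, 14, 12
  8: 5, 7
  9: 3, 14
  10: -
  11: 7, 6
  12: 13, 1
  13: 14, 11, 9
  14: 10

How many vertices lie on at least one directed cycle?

10

A vertex is on a directed cycle iff it belongs to a strongly connected component of size ≥ 2 (or has a self-loop).
The vertices on cycles are {1, 3, 4, 5, 7, 8, 9, 11, 12, 13} — 10 in total.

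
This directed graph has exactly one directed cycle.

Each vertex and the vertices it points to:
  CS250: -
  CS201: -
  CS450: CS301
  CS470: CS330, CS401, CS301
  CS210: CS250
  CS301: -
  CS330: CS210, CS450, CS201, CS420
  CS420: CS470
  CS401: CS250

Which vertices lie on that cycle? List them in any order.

CS330, CS420, CS470

DFS with gray/black marking from CS330:
CS330 gray
  CS210 gray
    CS250 gray
    CS250 black
  CS210 black
  CS450 gray
    CS301 gray
    CS301 black
  CS450 black
  CS201 gray
  CS201 black
  CS420 gray
    CS470 gray
      CS470→CS330: CS330 is gray → back edge
Back edge closes the cycle CS330 → CS420 → CS470 → CS330; its vertices are {CS330, CS420, CS470}.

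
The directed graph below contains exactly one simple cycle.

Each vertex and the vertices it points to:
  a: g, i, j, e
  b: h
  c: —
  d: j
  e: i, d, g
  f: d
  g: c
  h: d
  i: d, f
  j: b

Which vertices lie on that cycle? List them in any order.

b, d, h, j

DFS with gray/black marking from j:
j gray
  b gray
    h gray
      d gray
        d→j: j is gray → back edge
Back edge closes the cycle j → b → h → d → j; its vertices are {b, d, h, j}.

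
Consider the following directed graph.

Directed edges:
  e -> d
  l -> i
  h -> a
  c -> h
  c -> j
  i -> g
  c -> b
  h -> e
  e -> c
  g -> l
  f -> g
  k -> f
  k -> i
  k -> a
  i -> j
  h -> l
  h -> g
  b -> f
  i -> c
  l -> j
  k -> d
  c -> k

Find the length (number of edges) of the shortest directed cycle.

3

For each vertex v, BFS finds the shortest path from v back to v.
The shortest such closed walk is e → c → h → e, length 3.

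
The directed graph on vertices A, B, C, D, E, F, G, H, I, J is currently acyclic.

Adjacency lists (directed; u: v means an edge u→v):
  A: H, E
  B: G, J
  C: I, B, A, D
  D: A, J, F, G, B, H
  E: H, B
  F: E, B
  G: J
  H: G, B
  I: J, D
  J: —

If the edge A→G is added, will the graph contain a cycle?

No

Adding A→G creates a cycle iff G can already reach A.
Explore from G: no path reaches A. The graph stays acyclic.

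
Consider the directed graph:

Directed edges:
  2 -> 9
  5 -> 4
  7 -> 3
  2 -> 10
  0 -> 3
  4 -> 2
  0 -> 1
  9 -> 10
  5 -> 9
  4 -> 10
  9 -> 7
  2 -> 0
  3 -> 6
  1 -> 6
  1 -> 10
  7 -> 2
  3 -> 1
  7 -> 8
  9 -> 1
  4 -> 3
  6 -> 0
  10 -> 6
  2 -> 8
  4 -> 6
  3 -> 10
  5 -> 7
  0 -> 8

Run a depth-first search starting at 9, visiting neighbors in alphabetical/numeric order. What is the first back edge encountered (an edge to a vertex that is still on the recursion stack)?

DFS from 9 (visiting neighbors in alphabetical/numeric order); mark gray on enter, black on exit:
9 gray
  1 gray
    6 gray
      0 gray
        0→1: 1 is gray → back edge
First back edge: 0 → 1.

0→1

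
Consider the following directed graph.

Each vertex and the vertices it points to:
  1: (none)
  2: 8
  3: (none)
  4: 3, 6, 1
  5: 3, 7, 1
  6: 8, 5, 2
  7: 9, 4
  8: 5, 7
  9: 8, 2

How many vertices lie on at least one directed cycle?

A vertex is on a directed cycle iff it belongs to a strongly connected component of size ≥ 2 (or has a self-loop).
The vertices on cycles are {2, 4, 5, 6, 7, 8, 9} — 7 in total.

7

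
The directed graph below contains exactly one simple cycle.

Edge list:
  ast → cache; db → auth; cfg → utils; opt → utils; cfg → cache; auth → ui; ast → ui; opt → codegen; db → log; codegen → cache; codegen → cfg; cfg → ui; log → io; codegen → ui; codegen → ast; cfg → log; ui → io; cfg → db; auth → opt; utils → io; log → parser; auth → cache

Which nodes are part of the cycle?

db, cfg, opt, auth, codegen

DFS with gray/black marking from opt:
opt gray
  codegen gray
    ast gray
      cache gray
      cache black
      ui gray
        io gray
        io black
      ui black
    ast black
    codegen→ui: ui black — skip
    cfg gray
      db gray
        log gray
          parser gray
          parser black
          log→io: io black — skip
        log black
        auth gray
          auth→opt: opt is gray → back edge
Back edge closes the cycle opt → codegen → cfg → db → auth → opt; its vertices are {db, cfg, opt, auth, codegen}.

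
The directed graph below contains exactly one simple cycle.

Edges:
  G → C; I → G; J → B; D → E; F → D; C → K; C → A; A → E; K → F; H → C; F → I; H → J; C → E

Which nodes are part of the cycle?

C, F, G, I, K

DFS with gray/black marking from C:
C gray
  K gray
    F gray
      D gray
        E gray
        E black
      D black
      I gray
        G gray
          G→C: C is gray → back edge
Back edge closes the cycle C → K → F → I → G → C; its vertices are {C, F, G, I, K}.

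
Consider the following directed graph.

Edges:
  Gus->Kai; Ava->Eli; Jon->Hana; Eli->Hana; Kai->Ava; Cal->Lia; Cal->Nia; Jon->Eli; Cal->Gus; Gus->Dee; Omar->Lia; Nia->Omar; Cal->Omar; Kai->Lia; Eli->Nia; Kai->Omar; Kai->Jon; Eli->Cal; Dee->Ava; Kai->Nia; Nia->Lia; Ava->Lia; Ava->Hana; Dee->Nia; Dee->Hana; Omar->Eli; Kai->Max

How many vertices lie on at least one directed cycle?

A vertex is on a directed cycle iff it belongs to a strongly connected component of size ≥ 2 (or has a self-loop).
The vertices on cycles are {Ava, Cal, Dee, Eli, Gus, Jon, Kai, Nia, Omar} — 9 in total.

9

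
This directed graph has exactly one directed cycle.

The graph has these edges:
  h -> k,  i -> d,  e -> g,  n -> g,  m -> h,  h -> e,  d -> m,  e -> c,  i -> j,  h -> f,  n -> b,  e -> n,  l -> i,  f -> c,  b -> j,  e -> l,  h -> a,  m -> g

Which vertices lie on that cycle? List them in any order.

DFS with gray/black marking from h:
h gray
  k gray
  k black
  f gray
    c gray
    c black
  f black
  a gray
  a black
  e gray
    n gray
      b gray
        j gray
        j black
      b black
      g gray
      g black
    n black
    l gray
      i gray
        d gray
          m gray
            m→g: g black — skip
            m→h: h is gray → back edge
Back edge closes the cycle h → e → l → i → d → m → h; its vertices are {d, e, h, i, l, m}.

d, e, h, i, l, m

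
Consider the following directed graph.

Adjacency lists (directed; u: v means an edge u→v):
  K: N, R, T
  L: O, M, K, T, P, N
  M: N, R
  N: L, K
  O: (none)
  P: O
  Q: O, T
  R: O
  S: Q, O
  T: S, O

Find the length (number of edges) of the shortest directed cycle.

2

For each vertex v, BFS finds the shortest path from v back to v.
The shortest such closed walk is L → N → L, length 2.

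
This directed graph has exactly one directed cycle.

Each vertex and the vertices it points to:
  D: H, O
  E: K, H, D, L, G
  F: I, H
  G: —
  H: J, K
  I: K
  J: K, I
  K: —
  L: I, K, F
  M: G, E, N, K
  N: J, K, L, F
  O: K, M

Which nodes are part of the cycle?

D, E, M, O

DFS with gray/black marking from O:
O gray
  K gray
  K black
  M gray
    G gray
    G black
    E gray
      E→K: K black — skip
      H gray
        J gray
          J→K: K black — skip
          I gray
            I→K: K black — skip
          I black
        J black
        H→K: K black — skip
      H black
      D gray
        D→H: H black — skip
        D→O: O is gray → back edge
Back edge closes the cycle O → M → E → D → O; its vertices are {D, E, M, O}.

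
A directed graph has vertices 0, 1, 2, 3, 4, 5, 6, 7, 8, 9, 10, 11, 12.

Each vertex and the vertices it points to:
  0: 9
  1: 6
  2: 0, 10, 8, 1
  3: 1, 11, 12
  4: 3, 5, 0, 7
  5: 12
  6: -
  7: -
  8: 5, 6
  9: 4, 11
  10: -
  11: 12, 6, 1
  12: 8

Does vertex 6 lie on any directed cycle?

No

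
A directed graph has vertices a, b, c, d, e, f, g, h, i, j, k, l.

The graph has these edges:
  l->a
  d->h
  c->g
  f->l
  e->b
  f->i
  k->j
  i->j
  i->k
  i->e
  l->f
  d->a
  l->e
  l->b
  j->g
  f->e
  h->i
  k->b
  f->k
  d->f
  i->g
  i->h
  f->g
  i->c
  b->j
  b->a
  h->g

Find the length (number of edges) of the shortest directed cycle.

2

For each vertex v, BFS finds the shortest path from v back to v.
The shortest such closed walk is h → i → h, length 2.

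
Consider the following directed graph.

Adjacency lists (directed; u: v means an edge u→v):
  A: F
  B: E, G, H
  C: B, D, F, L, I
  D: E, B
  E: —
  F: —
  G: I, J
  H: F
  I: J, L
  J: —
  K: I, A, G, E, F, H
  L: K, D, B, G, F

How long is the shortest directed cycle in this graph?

3

For each vertex v, BFS finds the shortest path from v back to v.
The shortest such closed walk is I → L → K → I, length 3.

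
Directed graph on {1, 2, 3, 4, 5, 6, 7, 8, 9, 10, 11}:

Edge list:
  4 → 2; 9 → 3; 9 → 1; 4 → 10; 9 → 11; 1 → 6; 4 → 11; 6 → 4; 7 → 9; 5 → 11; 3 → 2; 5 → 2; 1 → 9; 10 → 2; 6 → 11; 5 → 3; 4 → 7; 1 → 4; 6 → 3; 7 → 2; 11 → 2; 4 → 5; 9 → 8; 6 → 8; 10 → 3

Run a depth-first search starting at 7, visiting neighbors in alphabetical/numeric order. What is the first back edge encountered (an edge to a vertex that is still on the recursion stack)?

4->7

DFS from 7 (visiting neighbors in alphabetical/numeric order); mark gray on enter, black on exit:
7 gray
  2 gray
  2 black
  9 gray
    1 gray
      4 gray
        4→2: 2 black — skip
        5 gray
          5→2: 2 black — skip
          3 gray
            3→2: 2 black — skip
          3 black
          11 gray
            11→2: 2 black — skip
          11 black
        5 black
        4→7: 7 is gray → back edge
First back edge: 4 → 7.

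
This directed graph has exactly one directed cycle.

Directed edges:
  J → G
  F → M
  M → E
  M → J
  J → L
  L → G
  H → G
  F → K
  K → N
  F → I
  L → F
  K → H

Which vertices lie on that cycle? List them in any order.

F, J, L, M

DFS with gray/black marking from F:
F gray
  K gray
    H gray
      G gray
      G black
    H black
    N gray
    N black
  K black
  M gray
    J gray
      L gray
        L→G: G black — skip
        L→F: F is gray → back edge
Back edge closes the cycle F → M → J → L → F; its vertices are {F, J, L, M}.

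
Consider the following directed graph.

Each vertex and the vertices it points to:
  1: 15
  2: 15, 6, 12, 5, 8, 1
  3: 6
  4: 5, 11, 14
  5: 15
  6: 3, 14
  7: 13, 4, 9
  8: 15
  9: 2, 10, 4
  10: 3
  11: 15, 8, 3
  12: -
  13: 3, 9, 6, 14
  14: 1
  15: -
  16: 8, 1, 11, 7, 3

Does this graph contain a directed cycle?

Yes

DFS with white/gray/black marking, starting from 3:
3 gray
  6 gray
    6→3: 3 is gray → back edge
Back edge found, so a cycle exists: 3 → 6 → 3.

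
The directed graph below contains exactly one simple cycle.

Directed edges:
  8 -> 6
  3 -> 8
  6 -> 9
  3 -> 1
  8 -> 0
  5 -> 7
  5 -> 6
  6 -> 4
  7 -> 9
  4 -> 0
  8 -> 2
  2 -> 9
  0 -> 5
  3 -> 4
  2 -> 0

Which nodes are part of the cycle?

DFS with gray/black marking from 0:
0 gray
  5 gray
    7 gray
      9 gray
      9 black
    7 black
    6 gray
      4 gray
        4→0: 0 is gray → back edge
Back edge closes the cycle 0 → 5 → 6 → 4 → 0; its vertices are {0, 4, 5, 6}.

0, 4, 5, 6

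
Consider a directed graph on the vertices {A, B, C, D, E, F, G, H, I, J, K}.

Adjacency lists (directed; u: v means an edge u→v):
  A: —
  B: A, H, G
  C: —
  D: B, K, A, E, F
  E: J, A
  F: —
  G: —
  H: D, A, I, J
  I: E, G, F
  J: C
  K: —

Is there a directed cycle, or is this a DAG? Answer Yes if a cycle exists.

Yes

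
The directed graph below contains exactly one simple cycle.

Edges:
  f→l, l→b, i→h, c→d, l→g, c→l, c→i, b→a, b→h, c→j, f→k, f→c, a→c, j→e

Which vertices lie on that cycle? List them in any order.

DFS with gray/black marking from c:
c gray
  l gray
    g gray
    g black
    b gray
      a gray
        a→c: c is gray → back edge
Back edge closes the cycle c → l → b → a → c; its vertices are {a, b, c, l}.

a, b, c, l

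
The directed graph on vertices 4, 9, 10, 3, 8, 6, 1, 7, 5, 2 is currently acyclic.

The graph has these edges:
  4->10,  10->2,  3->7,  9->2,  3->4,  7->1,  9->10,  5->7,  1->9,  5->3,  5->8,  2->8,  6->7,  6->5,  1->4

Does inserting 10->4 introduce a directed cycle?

Yes

Adding 10→4 creates a cycle iff 4 can already reach 10.
Path from 4: 4 → 10.
So 4 → … → 10 → 4 is a cycle.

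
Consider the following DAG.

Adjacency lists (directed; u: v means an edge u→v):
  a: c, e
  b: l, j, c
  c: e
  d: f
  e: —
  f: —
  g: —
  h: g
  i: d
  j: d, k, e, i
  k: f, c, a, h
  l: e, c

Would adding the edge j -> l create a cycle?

No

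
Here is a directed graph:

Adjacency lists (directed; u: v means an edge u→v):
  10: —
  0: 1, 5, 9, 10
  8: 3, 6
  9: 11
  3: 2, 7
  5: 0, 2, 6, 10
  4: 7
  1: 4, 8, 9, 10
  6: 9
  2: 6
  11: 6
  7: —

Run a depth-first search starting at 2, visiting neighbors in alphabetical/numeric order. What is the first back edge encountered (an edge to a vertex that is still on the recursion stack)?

DFS from 2 (visiting neighbors in alphabetical/numeric order); mark gray on enter, black on exit:
2 gray
  6 gray
    9 gray
      11 gray
        11→6: 6 is gray → back edge
First back edge: 11 → 6.

11->6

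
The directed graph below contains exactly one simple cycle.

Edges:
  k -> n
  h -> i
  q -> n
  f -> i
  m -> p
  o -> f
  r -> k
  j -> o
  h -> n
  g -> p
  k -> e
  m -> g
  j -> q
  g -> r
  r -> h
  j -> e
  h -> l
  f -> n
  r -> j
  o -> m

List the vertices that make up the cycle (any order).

g, j, m, o, r

DFS with gray/black marking from g:
g gray
  p gray
  p black
  r gray
    h gray
      l gray
      l black
      i gray
      i black
      n gray
      n black
    h black
    j gray
      o gray
        f gray
          f→n: n black — skip
          f→i: i black — skip
        f black
        m gray
          m→p: p black — skip
          m→g: g is gray → back edge
Back edge closes the cycle g → r → j → o → m → g; its vertices are {g, j, m, o, r}.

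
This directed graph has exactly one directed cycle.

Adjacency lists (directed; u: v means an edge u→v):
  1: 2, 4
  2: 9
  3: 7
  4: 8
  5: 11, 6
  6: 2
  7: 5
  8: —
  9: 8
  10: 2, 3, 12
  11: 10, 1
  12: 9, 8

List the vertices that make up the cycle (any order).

3, 5, 7, 10, 11

DFS with gray/black marking from 7:
7 gray
  5 gray
    11 gray
      10 gray
        2 gray
          9 gray
            8 gray
            8 black
          9 black
        2 black
        3 gray
          3→7: 7 is gray → back edge
Back edge closes the cycle 7 → 5 → 11 → 10 → 3 → 7; its vertices are {3, 5, 7, 10, 11}.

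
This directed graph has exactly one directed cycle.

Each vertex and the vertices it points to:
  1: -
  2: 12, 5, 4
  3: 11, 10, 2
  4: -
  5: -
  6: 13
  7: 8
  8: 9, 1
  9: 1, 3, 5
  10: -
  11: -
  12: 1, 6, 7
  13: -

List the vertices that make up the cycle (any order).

2, 3, 7, 8, 9, 12

DFS with gray/black marking from 2:
2 gray
  12 gray
    1 gray
    1 black
    6 gray
      13 gray
      13 black
    6 black
    7 gray
      8 gray
        9 gray
          9→1: 1 black — skip
          3 gray
            11 gray
            11 black
            10 gray
            10 black
            3→2: 2 is gray → back edge
Back edge closes the cycle 2 → 12 → 7 → 8 → 9 → 3 → 2; its vertices are {2, 3, 7, 8, 9, 12}.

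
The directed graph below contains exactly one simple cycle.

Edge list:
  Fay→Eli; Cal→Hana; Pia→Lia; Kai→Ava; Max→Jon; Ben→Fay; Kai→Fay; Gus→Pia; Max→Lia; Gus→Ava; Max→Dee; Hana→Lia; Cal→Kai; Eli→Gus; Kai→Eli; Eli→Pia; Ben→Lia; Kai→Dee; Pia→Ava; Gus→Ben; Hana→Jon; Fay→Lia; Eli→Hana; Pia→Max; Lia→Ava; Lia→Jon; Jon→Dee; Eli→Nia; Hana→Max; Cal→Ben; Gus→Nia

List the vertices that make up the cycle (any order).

DFS with gray/black marking from Ben:
Ben gray
  Fay gray
    Eli gray
      Hana gray
        Jon gray
          Dee gray
          Dee black
        Jon black
        Max gray
          Lia gray
            Lia→Jon: Jon black — skip
            Ava gray
            Ava black
          Lia black
          Max→Dee: Dee black — skip
          Max→Jon: Jon black — skip
        Max black
        Hana→Lia: Lia black — skip
      Hana black
      Gus gray
        Gus→Ava: Ava black — skip
        Gus→Ben: Ben is gray → back edge
Back edge closes the cycle Ben → Fay → Eli → Gus → Ben; its vertices are {Ben, Eli, Fay, Gus}.

Ben, Eli, Fay, Gus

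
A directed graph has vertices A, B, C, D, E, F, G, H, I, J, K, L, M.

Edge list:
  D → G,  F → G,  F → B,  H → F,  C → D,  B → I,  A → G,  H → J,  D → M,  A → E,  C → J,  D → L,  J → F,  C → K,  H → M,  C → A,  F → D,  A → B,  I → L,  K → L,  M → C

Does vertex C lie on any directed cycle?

Yes

C is on a cycle iff C can reach itself via ≥1 edge.
C → D → M → C — yes.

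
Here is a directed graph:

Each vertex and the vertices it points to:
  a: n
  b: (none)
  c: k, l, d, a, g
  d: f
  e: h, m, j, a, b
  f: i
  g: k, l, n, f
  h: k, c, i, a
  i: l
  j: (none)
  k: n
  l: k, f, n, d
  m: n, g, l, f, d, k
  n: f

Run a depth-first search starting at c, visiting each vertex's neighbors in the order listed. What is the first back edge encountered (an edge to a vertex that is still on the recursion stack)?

DFS from c (visiting each vertex's neighbors in the order listed); mark gray on enter, black on exit:
c gray
  k gray
    n gray
      f gray
        i gray
          l gray
            l→k: k is gray → back edge
First back edge: l → k.

l→k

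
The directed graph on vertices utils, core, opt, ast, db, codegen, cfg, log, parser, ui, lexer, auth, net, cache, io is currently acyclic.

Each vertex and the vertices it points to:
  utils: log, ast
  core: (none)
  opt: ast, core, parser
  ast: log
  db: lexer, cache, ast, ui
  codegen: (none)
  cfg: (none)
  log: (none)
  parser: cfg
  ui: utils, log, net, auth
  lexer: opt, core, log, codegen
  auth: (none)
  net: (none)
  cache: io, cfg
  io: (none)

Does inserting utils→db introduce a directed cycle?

Yes

Adding utils→db creates a cycle iff db can already reach utils.
Path from db: db → ui → utils.
So db → … → utils → db is a cycle.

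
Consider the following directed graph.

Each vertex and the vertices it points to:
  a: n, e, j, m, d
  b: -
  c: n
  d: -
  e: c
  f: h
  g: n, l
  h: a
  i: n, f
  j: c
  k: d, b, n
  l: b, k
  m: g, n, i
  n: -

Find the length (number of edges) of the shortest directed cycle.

For each vertex v, BFS finds the shortest path from v back to v.
The shortest such closed walk is a → m → i → f → h → a, length 5.

5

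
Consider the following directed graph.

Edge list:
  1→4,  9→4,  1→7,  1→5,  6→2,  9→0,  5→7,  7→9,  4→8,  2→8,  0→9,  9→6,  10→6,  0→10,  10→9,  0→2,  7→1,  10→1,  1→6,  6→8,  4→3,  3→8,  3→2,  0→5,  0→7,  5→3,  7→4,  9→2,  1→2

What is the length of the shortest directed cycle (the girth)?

For each vertex v, BFS finds the shortest path from v back to v.
The shortest such closed walk is 0 → 9 → 0, length 2.

2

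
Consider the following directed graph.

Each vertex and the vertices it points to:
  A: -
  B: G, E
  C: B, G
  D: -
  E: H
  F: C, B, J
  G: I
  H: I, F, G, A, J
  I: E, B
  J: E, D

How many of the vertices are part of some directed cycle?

8

A vertex is on a directed cycle iff it belongs to a strongly connected component of size ≥ 2 (or has a self-loop).
The vertices on cycles are {B, C, E, F, G, H, I, J} — 8 in total.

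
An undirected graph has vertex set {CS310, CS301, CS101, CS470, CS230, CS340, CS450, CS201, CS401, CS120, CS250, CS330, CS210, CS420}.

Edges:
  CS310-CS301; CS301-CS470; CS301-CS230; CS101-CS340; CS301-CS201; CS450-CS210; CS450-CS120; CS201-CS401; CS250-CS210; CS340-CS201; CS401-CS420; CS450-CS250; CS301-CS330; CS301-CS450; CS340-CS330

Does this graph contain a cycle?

Yes

DFS, tracking each vertex's parent; an edge to a visited non-parent vertex closes a cycle.
Start from CS210:
visit CS210 (parent –)
  visit CS450 (parent CS210)
    visit CS120 (parent CS450)
      CS120–CS450: parent, skip
    CS450–CS210: parent, skip
    visit CS301 (parent CS450)
      visit CS201 (parent CS301)
        visit CS340 (parent CS201)
          CS340–CS201: parent, skip
          visit CS101 (parent CS340)
            CS101–CS340: parent, skip
          visit CS330 (parent CS340)
            CS330–CS301: CS301 visited and ≠ parent → cycle
Cycle: CS301 – CS201 – CS340 – CS330 – CS301.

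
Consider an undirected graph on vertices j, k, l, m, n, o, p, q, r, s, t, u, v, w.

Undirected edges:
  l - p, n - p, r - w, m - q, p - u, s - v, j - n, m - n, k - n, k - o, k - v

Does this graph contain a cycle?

No

DFS, tracking each vertex's parent; an edge to a visited non-parent vertex closes a cycle.
Start from r:
visit r (parent –)
  visit w (parent r)
    w–r: parent, skip
visit j (parent –)
  visit n (parent j)
    visit m (parent n)
      m–n: parent, skip
      visit q (parent m)
        q–m: parent, skip
    n–j: parent, skip
    visit k (parent n)
      visit o (parent k)
        o–k: parent, skip
      visit v (parent k)
        visit s (parent v)
          s–v: parent, skip
        v–k: parent, skip
      k–n: parent, skip
    visit p (parent n)
      visit u (parent p)
        u–p: parent, skip
      visit l (parent p)
        l–p: parent, skip
      p–n: parent, skip
visit t (parent –)
No non-parent visited neighbor found — the graph is a forest.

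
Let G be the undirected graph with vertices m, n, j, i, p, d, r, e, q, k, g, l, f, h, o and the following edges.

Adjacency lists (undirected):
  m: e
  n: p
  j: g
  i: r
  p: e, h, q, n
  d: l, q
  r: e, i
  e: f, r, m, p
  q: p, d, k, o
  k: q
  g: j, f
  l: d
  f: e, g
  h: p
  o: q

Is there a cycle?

DFS, tracking each vertex's parent; an edge to a visited non-parent vertex closes a cycle.
Start from e:
visit e (parent –)
  visit f (parent e)
    f–e: parent, skip
    visit g (parent f)
      visit j (parent g)
        j–g: parent, skip
      g–f: parent, skip
  visit r (parent e)
    r–e: parent, skip
    visit i (parent r)
      i–r: parent, skip
  visit m (parent e)
    m–e: parent, skip
  visit p (parent e)
    p–e: parent, skip
    visit h (parent p)
      h–p: parent, skip
    visit q (parent p)
      q–p: parent, skip
      visit d (parent q)
        visit l (parent d)
          l–d: parent, skip
        d–q: parent, skip
      visit k (parent q)
        k–q: parent, skip
      visit o (parent q)
        o–q: parent, skip
    visit n (parent p)
      n–p: parent, skip
No non-parent visited neighbor found — the graph is a forest.

No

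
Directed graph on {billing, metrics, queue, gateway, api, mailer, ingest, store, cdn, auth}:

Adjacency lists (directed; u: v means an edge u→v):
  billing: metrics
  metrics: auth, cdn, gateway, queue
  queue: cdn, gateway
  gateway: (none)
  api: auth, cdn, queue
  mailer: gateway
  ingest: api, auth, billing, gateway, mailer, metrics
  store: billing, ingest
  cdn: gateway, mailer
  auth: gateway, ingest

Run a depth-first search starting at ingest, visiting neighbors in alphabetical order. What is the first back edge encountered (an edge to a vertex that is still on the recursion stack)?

DFS from ingest (visiting neighbors in alphabetical order); mark gray on enter, black on exit:
ingest gray
  api gray
    auth gray
      gateway gray
      gateway black
      auth→ingest: ingest is gray → back edge
First back edge: auth → ingest.

auth->ingest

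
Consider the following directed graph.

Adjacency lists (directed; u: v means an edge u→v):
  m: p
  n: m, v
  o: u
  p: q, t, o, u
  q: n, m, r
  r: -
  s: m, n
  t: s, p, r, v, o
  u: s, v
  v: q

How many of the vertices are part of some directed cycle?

9

A vertex is on a directed cycle iff it belongs to a strongly connected component of size ≥ 2 (or has a self-loop).
The vertices on cycles are {m, n, o, p, q, s, t, u, v} — 9 in total.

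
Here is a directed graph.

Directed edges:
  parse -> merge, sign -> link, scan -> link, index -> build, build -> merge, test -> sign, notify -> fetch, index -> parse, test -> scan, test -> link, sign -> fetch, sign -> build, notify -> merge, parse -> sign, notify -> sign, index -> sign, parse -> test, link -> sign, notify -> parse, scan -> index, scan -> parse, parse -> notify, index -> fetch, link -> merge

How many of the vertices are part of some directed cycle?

7

A vertex is on a directed cycle iff it belongs to a strongly connected component of size ≥ 2 (or has a self-loop).
The vertices on cycles are {link, scan, sign, test, index, parse, notify} — 7 in total.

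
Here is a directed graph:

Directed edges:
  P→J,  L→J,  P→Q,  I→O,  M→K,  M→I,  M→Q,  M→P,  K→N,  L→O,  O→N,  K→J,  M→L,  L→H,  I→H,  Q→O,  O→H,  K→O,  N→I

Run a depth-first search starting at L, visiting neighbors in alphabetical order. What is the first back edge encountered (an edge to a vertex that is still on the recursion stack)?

DFS from L (visiting neighbors in alphabetical order); mark gray on enter, black on exit:
L gray
  H gray
  H black
  J gray
  J black
  O gray
    O→H: H black — skip
    N gray
      I gray
        I→H: H black — skip
        I→O: O is gray → back edge
First back edge: I → O.

I->O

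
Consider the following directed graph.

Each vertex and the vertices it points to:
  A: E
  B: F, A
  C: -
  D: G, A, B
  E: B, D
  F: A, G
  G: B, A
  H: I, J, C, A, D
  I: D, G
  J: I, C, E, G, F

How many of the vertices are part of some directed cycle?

6

A vertex is on a directed cycle iff it belongs to a strongly connected component of size ≥ 2 (or has a self-loop).
The vertices on cycles are {A, B, D, E, F, G} — 6 in total.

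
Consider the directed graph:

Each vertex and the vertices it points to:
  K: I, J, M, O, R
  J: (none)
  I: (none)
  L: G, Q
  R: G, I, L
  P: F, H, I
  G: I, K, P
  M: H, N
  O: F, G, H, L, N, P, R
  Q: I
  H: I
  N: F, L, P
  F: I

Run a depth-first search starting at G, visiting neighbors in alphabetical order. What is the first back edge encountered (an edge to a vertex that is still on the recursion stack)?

DFS from G (visiting neighbors in alphabetical order); mark gray on enter, black on exit:
G gray
  I gray
  I black
  K gray
    K→I: I black — skip
    J gray
    J black
    M gray
      H gray
        H→I: I black — skip
      H black
      N gray
        F gray
          F→I: I black — skip
        F black
        L gray
          L→G: G is gray → back edge
First back edge: L → G.

L->G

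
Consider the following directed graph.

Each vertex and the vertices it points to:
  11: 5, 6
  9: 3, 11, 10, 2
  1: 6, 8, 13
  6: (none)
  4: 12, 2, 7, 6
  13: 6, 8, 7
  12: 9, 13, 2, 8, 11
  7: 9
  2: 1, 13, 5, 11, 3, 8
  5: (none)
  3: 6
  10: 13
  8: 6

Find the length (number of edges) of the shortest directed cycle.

4

For each vertex v, BFS finds the shortest path from v back to v.
The shortest such closed walk is 2 → 13 → 7 → 9 → 2, length 4.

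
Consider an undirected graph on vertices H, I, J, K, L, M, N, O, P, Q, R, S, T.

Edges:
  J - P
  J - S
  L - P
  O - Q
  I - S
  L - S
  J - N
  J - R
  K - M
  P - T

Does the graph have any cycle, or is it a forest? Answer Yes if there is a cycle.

DFS, tracking each vertex's parent; an edge to a visited non-parent vertex closes a cycle.
Start from Q:
visit Q (parent –)
  visit O (parent Q)
    O–Q: parent, skip
visit H (parent –)
visit I (parent –)
  visit S (parent I)
    visit J (parent S)
      visit N (parent J)
        N–J: parent, skip
      J–S: parent, skip
      visit P (parent J)
        visit L (parent P)
          L–S: S visited and ≠ parent → cycle
Cycle: S – J – P – L – S.

Yes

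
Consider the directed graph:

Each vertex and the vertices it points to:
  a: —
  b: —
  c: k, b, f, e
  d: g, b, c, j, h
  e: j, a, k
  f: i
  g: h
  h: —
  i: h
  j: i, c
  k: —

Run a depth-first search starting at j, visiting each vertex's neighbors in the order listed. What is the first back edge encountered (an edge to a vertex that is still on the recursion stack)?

e→j

DFS from j (visiting each vertex's neighbors in the order listed); mark gray on enter, black on exit:
j gray
  i gray
    h gray
    h black
  i black
  c gray
    k gray
    k black
    b gray
    b black
    f gray
      f→i: i black — skip
    f black
    e gray
      e→j: j is gray → back edge
First back edge: e → j.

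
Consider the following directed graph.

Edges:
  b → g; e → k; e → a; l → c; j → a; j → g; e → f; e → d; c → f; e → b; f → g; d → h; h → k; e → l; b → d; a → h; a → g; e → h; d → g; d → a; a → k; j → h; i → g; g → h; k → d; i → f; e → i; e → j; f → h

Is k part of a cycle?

k is on a cycle iff k can reach itself via ≥1 edge.
k → d → a → k — yes.

Yes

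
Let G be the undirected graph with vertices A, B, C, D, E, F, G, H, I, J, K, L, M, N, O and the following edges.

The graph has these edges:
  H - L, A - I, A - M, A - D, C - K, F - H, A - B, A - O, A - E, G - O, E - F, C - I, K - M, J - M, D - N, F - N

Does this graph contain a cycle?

Yes

DFS, tracking each vertex's parent; an edge to a visited non-parent vertex closes a cycle.
Start from E:
visit E (parent –)
  visit A (parent E)
    visit I (parent A)
      visit C (parent I)
        visit K (parent C)
          visit M (parent K)
            M–A: A visited and ≠ parent → cycle
Cycle: A – I – C – K – M – A.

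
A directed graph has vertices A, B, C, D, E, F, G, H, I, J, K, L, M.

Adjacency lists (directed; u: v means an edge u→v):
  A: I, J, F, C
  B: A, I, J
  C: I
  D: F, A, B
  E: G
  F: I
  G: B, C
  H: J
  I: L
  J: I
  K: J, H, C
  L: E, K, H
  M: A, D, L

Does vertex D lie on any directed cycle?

D lies on a cycle iff there is a path from D back to itself.
Exploring from D, it never reaches itself; equivalently, its strongly connected component is a singleton.

No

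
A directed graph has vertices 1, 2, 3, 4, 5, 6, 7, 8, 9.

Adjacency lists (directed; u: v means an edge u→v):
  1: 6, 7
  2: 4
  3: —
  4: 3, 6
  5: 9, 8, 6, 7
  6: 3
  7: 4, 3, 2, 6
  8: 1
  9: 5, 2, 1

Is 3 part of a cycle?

No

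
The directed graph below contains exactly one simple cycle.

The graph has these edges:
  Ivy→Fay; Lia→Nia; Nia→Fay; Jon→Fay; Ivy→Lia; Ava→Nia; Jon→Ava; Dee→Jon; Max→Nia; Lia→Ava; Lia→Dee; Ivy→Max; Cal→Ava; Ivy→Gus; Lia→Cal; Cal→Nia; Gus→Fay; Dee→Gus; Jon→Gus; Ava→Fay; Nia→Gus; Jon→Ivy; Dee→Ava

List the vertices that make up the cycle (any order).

DFS with gray/black marking from Ivy:
Ivy gray
  Lia gray
    Nia gray
      Gus gray
        Fay gray
        Fay black
      Gus black
      Nia→Fay: Fay black — skip
    Nia black
    Dee gray
      Ava gray
        Ava→Nia: Nia black — skip
        Ava→Fay: Fay black — skip
      Ava black
      Dee→Gus: Gus black — skip
      Jon gray
        Jon→Ava: Ava black — skip
        Jon→Fay: Fay black — skip
        Jon→Gus: Gus black — skip
        Jon→Ivy: Ivy is gray → back edge
Back edge closes the cycle Ivy → Lia → Dee → Jon → Ivy; its vertices are {Dee, Ivy, Jon, Lia}.

Dee, Ivy, Jon, Lia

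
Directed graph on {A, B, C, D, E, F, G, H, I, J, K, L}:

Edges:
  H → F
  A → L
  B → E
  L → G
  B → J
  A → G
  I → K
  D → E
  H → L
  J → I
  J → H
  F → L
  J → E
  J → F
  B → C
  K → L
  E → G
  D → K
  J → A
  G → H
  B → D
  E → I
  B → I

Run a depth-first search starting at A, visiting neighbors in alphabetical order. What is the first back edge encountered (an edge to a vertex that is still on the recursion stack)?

L→G

DFS from A (visiting neighbors in alphabetical order); mark gray on enter, black on exit:
A gray
  G gray
    H gray
      F gray
        L gray
          L→G: G is gray → back edge
First back edge: L → G.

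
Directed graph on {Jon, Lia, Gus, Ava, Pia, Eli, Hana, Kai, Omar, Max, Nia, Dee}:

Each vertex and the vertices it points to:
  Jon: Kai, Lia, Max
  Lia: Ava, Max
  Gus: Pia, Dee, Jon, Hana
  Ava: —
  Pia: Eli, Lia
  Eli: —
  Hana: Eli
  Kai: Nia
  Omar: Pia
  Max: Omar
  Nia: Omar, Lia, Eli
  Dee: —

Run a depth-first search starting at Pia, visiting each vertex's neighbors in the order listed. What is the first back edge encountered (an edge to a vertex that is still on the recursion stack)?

Omar→Pia

DFS from Pia (visiting each vertex's neighbors in the order listed); mark gray on enter, black on exit:
Pia gray
  Eli gray
  Eli black
  Lia gray
    Ava gray
    Ava black
    Max gray
      Omar gray
        Omar→Pia: Pia is gray → back edge
First back edge: Omar → Pia.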